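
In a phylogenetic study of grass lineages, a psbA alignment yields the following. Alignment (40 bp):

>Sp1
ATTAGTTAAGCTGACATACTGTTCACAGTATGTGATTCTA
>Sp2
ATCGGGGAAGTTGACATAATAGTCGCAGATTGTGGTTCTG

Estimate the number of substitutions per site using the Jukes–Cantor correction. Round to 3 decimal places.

The sequences differ at 13 of 40 sites, so p = 13/40 = 0.325.
d = −(3/4) ln(1 − 4p/3) = −0.75 ln(1 − 0.433333) = −0.75 ln(0.566667)
  = −0.75 × (-0.567983) = 0.425987 substitutions/site.

0.426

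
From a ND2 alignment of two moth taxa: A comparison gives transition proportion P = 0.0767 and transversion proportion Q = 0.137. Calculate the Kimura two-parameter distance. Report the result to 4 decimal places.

0.2516

Under the Kimura two-parameter model, d = −½ ln(1 − 2P − Q) − ¼ ln(1 − 2Q).
1 − 2P − Q = 0.7096, giving −½ ln(0.7096) = 0.171527.
1 − 2Q = 0.726, giving −¼ ln(0.726) = 0.080051.
d = 0.171527 + 0.080051 = 0.251578.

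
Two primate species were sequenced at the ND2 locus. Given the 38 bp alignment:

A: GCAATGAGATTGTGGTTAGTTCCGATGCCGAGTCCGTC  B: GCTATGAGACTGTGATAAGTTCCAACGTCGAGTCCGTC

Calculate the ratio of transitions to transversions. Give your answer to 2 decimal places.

Transitions are A↔G and C↔T; transversions are all other mismatches.
Transitions: 5. Transversions: 2.
R = 5/2 = 2.50.

2.50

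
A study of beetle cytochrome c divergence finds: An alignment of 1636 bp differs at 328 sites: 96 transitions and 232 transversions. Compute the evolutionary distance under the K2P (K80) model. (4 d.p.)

0.2334

P = 96/1636 ≈ 0.05868 and Q = 232/1636 ≈ 0.141809.
Under the Kimura two-parameter model, d = −½ ln(1 − 2P − Q) − ¼ ln(1 − 2Q).
1 − 2P − Q = 0.740831, giving −½ ln(0.740831) = 0.149991.
1 − 2Q = 0.716382, giving −¼ ln(0.716382) = 0.083385.
d = 0.149991 + 0.083385 = 0.233376.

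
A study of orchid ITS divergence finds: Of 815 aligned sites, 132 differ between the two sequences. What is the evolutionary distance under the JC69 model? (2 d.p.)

0.18

p = 132/815 ≈ 0.161963.
d = −(3/4) ln(1 − 4p/3) = −0.75 ln(1 − 0.215951) = −0.75 ln(0.784049)
  = −0.75 × (-0.243284) = 0.182463 substitutions/site.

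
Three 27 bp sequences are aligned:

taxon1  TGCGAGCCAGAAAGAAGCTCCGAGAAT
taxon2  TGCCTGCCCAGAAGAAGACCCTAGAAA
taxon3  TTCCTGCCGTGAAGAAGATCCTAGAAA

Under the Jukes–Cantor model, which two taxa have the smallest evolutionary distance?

taxon2 and taxon3

taxon1–taxon2: 9/27 differ, p = 0.333, d = 0.441.
taxon1–taxon3: 9/27 differ, p = 0.333, d = 0.441.
taxon2–taxon3: 4/27 differ, p = 0.148, d = 0.165.
The smallest distance is between taxon2 and taxon3.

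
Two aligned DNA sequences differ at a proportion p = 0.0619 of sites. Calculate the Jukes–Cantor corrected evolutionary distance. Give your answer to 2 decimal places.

d = −(3/4) ln(1 − 4p/3) = −0.75 ln(1 − 0.082533) = −0.75 ln(0.917467)
  = −0.75 × (-0.086139) = 0.064604 substitutions/site.

0.06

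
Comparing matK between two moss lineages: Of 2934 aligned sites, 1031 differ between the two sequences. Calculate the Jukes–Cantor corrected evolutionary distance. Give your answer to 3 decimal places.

0.474

p = 1031/2934 ≈ 0.351397.
d = −(3/4) ln(1 − 4p/3) = −0.75 ln(1 − 0.468529) = −0.75 ln(0.531471)
  = −0.75 × (-0.632107) = 0.474080 substitutions/site.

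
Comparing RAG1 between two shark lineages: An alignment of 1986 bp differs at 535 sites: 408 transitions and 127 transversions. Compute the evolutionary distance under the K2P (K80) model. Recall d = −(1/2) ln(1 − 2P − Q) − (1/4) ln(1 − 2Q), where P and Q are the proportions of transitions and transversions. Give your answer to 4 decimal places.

P = 408/1986 ≈ 0.205438 and Q = 127/1986 ≈ 0.063948.
Under the Kimura two-parameter model, d = −½ ln(1 − 2P − Q) − ¼ ln(1 − 2Q).
1 − 2P − Q = 0.525176, giving −½ ln(0.525176) = 0.322011.
1 − 2Q = 0.872104, giving −¼ ln(0.872104) = 0.034212.
d = 0.322011 + 0.034212 = 0.356223.

0.3562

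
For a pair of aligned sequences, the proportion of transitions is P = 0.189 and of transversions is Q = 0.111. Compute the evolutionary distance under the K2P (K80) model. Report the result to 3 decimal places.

Under the Kimura two-parameter model, d = −½ ln(1 − 2P − Q) − ¼ ln(1 − 2Q).
1 − 2P − Q = 0.511, giving −½ ln(0.511) = 0.335693.
1 − 2Q = 0.778, giving −¼ ln(0.778) = 0.062757.
d = 0.335693 + 0.062757 = 0.398450.

0.398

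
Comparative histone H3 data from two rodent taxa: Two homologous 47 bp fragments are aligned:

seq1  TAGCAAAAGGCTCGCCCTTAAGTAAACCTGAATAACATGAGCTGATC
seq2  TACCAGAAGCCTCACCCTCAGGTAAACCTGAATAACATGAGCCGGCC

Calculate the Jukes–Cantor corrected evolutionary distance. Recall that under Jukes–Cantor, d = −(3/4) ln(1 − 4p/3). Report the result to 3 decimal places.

The sequences differ at 9 of 47 sites (3, 6, 10, 14, 19, 21, 43, 45, 46), so p = 9/47 ≈ 0.191489.
d = −(3/4) ln(1 − 4p/3) = −0.75 ln(1 − 0.255319) = −0.75 ln(0.744681)
  = −0.75 × (-0.294799) = 0.221099 substitutions/site.

0.221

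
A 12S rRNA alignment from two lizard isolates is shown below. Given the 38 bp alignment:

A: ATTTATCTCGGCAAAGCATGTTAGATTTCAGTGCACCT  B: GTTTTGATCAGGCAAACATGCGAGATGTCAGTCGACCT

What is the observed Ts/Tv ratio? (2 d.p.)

0.44

Transitions are A↔G and C↔T; transversions are all other mismatches.
Transitions: 4. Transversions: 9.
R = 4/9 = 0.444444… ≈ 0.44 (to 2 d.p.).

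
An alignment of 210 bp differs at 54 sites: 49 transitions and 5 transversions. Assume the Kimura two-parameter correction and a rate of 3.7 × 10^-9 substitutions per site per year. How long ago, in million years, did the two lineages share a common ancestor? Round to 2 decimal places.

47.21

P = 49/210 ≈ 0.233333 and Q = 5/210 ≈ 0.02381.
Under the Kimura two-parameter model, d = −½ ln(1 − 2P − Q) − ¼ ln(1 − 2Q).
1 − 2P − Q = 0.509524, giving −½ ln(0.509524) = 0.337139.
1 − 2Q = 0.95238, giving −¼ ln(0.95238) = 0.012198.
d = 0.337139 + 0.012198 = 0.349337.
Under a molecular clock d = 2μt, so t = d/(2μ) = 0.349337 / (2 × 3.7 × 10^-9) = 47.21 million years.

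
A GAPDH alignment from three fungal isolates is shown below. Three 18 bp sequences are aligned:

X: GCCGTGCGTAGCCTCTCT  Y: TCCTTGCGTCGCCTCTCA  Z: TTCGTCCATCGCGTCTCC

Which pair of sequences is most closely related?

X–Y: 4/18 differ, p = 0.222, d = 0.264.
X–Z: 7/18 differ, p = 0.389, d = 0.548.
Y–Z: 6/18 differ, p = 0.333, d = 0.441.
The smallest distance is between X and Y.

X and Y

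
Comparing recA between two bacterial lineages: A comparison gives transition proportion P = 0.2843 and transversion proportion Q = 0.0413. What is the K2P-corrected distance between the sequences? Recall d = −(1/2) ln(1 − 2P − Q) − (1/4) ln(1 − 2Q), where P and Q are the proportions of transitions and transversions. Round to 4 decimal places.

Under the Kimura two-parameter model, d = −½ ln(1 − 2P − Q) − ¼ ln(1 − 2Q).
1 − 2P − Q = 0.3901, giving −½ ln(0.3901) = 0.470676.
1 − 2Q = 0.9174, giving −¼ ln(0.9174) = 0.021553.
d = 0.470676 + 0.021553 = 0.492229.

0.4922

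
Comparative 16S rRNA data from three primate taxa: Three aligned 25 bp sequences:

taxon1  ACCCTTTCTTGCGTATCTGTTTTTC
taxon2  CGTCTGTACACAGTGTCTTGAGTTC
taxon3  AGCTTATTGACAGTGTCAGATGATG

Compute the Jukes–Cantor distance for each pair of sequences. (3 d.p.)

d(taxon1,taxon2) = 1.030, d(taxon1,taxon3) = 1.030, d(taxon2,taxon3) = 0.766

taxon1–taxon2: 14/25 sites differ → p = 0.56, d = −0.75 ln(1 − 0.746667) = 1.029788 ≈ 1.030.
taxon1–taxon3: 14/25 sites differ → p = 0.56, d = −0.75 ln(1 − 0.746667) = 1.029788 ≈ 1.030.
taxon2–taxon3: 12/25 sites differ → p = 0.48, d = −0.75 ln(1 − 0.64) = 0.766238 ≈ 0.766.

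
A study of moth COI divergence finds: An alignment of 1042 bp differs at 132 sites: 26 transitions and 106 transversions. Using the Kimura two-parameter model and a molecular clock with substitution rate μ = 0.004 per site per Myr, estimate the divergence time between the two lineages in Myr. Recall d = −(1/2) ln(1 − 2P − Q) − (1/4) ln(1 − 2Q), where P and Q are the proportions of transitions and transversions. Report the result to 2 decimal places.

P = 26/1042 ≈ 0.024952 and Q = 106/1042 ≈ 0.101727.
Under the Kimura two-parameter model, d = −½ ln(1 − 2P − Q) − ¼ ln(1 − 2Q).
1 − 2P − Q = 0.848369, giving −½ ln(0.848369) = 0.082220.
1 − 2Q = 0.796546, giving −¼ ln(0.796546) = 0.056868.
d = 0.082220 + 0.056868 = 0.139088.
Under a molecular clock d = 2μt, so t = d/(2μ) = 0.139088 / (2 × 0.004) = 17.39 Myr.

17.39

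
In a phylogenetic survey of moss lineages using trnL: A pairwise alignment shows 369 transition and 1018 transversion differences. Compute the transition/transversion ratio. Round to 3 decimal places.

0.362

R = 369/1018 = 0.362475… ≈ 0.362 (to 3 d.p.).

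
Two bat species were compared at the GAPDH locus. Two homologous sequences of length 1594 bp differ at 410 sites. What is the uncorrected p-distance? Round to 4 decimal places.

p = 410/1594 = 0.257214… ≈ 0.2572 (to 4 d.p.).

0.2572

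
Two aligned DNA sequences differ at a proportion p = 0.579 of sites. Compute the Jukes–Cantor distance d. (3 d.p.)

d = −(3/4) ln(1 − 4p/3) = −0.75 ln(1 − 0.772) = −0.75 ln(0.228)
  = −0.75 × (-1.478410) = 1.108808 substitutions/site.

1.109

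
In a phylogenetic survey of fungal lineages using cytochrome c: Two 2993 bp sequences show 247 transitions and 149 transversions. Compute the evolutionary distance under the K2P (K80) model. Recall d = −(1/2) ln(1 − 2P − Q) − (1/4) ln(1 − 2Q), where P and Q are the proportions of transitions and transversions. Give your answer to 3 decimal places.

P = 247/2993 ≈ 0.082526 and Q = 149/2993 ≈ 0.049783.
Under the Kimura two-parameter model, d = −½ ln(1 − 2P − Q) − ¼ ln(1 − 2Q).
1 − 2P − Q = 0.785165, giving −½ ln(0.785165) = 0.120931.
1 − 2Q = 0.900434, giving −¼ ln(0.900434) = 0.026220.
d = 0.120931 + 0.026220 = 0.147151.

0.147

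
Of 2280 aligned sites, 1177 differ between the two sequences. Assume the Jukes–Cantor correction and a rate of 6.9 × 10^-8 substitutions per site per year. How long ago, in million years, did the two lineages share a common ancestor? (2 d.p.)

p = 1177/2280 ≈ 0.516228.
d = −(3/4) ln(1 − 4p/3) = −0.75 ln(1 − 0.688304) = −0.75 ln(0.311696)
  = −0.75 × (-1.165727) = 0.874295 substitutions/site.
Under a molecular clock d = 2μt, so t = d/(2μ) = 0.874295 / (2 × 6.9 × 10^-8) = 6.34 million years.

6.34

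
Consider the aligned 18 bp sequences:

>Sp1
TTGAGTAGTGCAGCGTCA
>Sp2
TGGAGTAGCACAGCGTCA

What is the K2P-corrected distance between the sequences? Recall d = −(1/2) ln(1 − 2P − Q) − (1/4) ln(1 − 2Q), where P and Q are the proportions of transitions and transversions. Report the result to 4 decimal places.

0.1922

Of 18 sites, 2 differences are transitions and 1 are transversions, so P = 2/18 ≈ 0.111111 and Q = 1/18 ≈ 0.055556.
Under the Kimura two-parameter model, d = −½ ln(1 − 2P − Q) − ¼ ln(1 − 2Q).
1 − 2P − Q = 0.722222, giving −½ ln(0.722222) = 0.162711.
1 − 2Q = 0.888888, giving −¼ ln(0.888888) = 0.029446.
d = 0.162711 + 0.029446 = 0.192157.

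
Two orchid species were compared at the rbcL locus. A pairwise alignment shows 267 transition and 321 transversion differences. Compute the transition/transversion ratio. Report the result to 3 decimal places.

R = 267/321 = 0.831775… ≈ 0.832 (to 3 d.p.).

0.832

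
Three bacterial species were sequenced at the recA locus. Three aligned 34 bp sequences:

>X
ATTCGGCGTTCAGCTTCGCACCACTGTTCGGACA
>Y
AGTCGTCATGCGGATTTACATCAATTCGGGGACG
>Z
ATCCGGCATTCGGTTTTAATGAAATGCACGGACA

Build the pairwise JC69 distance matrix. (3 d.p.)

d(X,Y) = 0.665, d(X,Z) = 0.535, d(Y,Z) = 0.535

X–Y: 15/34 sites differ → p ≈ 0.441176, d = −0.75 ln(1 − 0.588235) = 0.665477 ≈ 0.665.
X–Z: 13/34 sites differ → p ≈ 0.382353, d = −0.75 ln(1 − 0.509804) = 0.534712 ≈ 0.535.
Y–Z: 13/34 sites differ → p ≈ 0.382353, d = −0.75 ln(1 − 0.509804) = 0.534712 ≈ 0.535.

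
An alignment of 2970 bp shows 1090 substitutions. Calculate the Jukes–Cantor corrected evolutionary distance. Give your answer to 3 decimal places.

0.504

p = 1090/2970 ≈ 0.367003.
d = −(3/4) ln(1 − 4p/3) = −0.75 ln(1 − 0.489337) = −0.75 ln(0.510663)
  = −0.75 × (-0.672045) = 0.504034 substitutions/site.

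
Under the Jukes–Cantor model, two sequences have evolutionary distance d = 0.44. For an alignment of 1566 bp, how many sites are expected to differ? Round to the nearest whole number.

521

Invert JC69: p = (3/4)(1 − e^(−4d/3)) = 0.75 × (1 − e^(-0.586667)) = 0.75 × (1 − 0.556178) = 0.332867.
Expected differing sites = pL ≈ 0.332867 × 1566 = 521.269722 ≈ 521.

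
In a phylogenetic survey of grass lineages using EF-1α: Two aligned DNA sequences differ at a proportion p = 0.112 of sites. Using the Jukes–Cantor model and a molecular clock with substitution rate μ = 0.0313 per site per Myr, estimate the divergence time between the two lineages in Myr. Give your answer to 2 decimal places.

d = −(3/4) ln(1 − 4p/3) = −0.75 ln(1 − 0.149333) = −0.75 ln(0.850667)
  = −0.75 × (-0.161735) = 0.121301 substitutions/site.
Under a molecular clock d = 2μt, so t = d/(2μ) = 0.121301 / (2 × 0.0313) = 1.94 Myr.

1.94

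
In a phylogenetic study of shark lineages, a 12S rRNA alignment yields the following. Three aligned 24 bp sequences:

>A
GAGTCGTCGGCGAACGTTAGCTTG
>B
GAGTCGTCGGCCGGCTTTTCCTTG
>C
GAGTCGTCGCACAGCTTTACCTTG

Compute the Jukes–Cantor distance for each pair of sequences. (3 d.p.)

A–B: 6/24 sites differ → p = 0.25, d = −0.75 ln(1 − 0.333333) = 0.304098 ≈ 0.304.
A–C: 6/24 sites differ → p = 0.25, d = −0.75 ln(1 − 0.333333) = 0.304098 ≈ 0.304.
B–C: 4/24 sites differ → p ≈ 0.166667, d = −0.75 ln(1 − 0.222223) = 0.188487 ≈ 0.188.

d(A,B) = 0.304, d(A,C) = 0.304, d(B,C) = 0.188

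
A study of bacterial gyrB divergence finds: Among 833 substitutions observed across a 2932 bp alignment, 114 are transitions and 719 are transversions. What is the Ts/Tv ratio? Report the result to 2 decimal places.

0.16

R = 114/719 = 0.158553… ≈ 0.16 (to 2 d.p.).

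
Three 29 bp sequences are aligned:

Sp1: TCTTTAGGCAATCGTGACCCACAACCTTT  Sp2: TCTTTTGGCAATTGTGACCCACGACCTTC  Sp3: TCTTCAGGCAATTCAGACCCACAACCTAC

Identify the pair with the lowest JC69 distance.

Sp1–Sp2: 4/29 differ, p = 0.138, d = 0.152.
Sp1–Sp3: 6/29 differ, p = 0.207, d = 0.242.
Sp2–Sp3: 6/29 differ, p = 0.207, d = 0.242.
The smallest distance is between Sp1 and Sp2.

Sp1 and Sp2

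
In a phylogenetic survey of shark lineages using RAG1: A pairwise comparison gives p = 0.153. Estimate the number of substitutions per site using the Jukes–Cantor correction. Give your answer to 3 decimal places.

d = −(3/4) ln(1 − 4p/3) = −0.75 ln(1 − 0.204) = −0.75 ln(0.796)
  = −0.75 × (-0.228156) = 0.171117 substitutions/site.

0.171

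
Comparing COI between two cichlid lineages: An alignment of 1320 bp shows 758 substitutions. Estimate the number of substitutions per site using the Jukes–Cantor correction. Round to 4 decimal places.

1.0882

p = 758/1320 ≈ 0.574242.
d = −(3/4) ln(1 − 4p/3) = −0.75 ln(1 − 0.765656) = −0.75 ln(0.234344)
  = −0.75 × (-1.450965) = 1.088224 substitutions/site.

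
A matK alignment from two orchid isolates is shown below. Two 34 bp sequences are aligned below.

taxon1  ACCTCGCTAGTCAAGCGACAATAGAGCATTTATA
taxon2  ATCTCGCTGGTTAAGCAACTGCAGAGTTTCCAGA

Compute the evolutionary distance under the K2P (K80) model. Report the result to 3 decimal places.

Of 34 sites, 9 differences are transitions and 3 are transversions, so P = 9/34 ≈ 0.264706 and Q = 3/34 ≈ 0.088235.
Under the Kimura two-parameter model, d = −½ ln(1 − 2P − Q) − ¼ ln(1 − 2Q).
1 − 2P − Q = 0.382353, giving −½ ln(0.382353) = 0.480706.
1 − 2Q = 0.82353, giving −¼ ln(0.82353) = 0.048539.
d = 0.480706 + 0.048539 = 0.529245.

0.529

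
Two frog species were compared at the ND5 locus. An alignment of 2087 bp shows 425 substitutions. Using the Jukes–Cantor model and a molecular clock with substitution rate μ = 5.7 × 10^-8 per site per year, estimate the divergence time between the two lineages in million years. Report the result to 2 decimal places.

2.08

p = 425/2087 ≈ 0.203642.
d = −(3/4) ln(1 − 4p/3) = −0.75 ln(1 − 0.271523) = −0.75 ln(0.728477)
  = −0.75 × (-0.316799) = 0.237599 substitutions/site.
Under a molecular clock d = 2μt, so t = d/(2μ) = 0.237599 / (2 × 5.7 × 10^-8) = 2.08 million years.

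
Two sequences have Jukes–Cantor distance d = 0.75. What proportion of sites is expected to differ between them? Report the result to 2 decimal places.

p = (3/4)(1 − e^(−4d/3)) = 0.75 × (1 − e^(-1)) = 0.75 × (1 − 0.367879) = 0.474091.

0.47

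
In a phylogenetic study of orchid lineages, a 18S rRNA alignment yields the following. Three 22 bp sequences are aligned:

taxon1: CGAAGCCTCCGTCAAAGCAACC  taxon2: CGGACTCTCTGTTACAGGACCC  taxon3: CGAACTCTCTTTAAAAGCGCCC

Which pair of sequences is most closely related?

taxon2 and taxon3

taxon1–taxon2: 8/22 differ, p = 0.364, d = 0.497.
taxon1–taxon3: 7/22 differ, p = 0.318, d = 0.414.
taxon2–taxon3: 6/22 differ, p = 0.273, d = 0.339.
The smallest distance is between taxon2 and taxon3.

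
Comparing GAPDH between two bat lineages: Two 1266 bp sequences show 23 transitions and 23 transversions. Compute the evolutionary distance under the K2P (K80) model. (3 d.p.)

0.037

P = 23/1266 ≈ 0.018167 and Q = 23/1266 ≈ 0.018167.
Under the Kimura two-parameter model, d = −½ ln(1 − 2P − Q) − ¼ ln(1 − 2Q).
1 − 2P − Q = 0.945499, giving −½ ln(0.945499) = 0.028021.
1 − 2Q = 0.963666, giving −¼ ln(0.963666) = 0.009253.
d = 0.028021 + 0.009253 = 0.037274.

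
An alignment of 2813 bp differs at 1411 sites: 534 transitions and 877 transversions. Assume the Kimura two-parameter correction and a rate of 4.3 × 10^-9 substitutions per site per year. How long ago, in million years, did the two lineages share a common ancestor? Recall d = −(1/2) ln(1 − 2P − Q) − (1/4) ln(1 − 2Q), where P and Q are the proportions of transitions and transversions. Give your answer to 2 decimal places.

96.76

P = 534/2813 ≈ 0.189833 and Q = 877/2813 ≈ 0.311767.
Under the Kimura two-parameter model, d = −½ ln(1 − 2P − Q) − ¼ ln(1 − 2Q).
1 − 2P − Q = 0.308567, giving −½ ln(0.308567) = 0.587908.
1 − 2Q = 0.376466, giving −¼ ln(0.376466) = 0.244232.
d = 0.587908 + 0.244232 = 0.832140.
Under a molecular clock d = 2μt, so t = d/(2μ) = 0.832140 / (2 × 4.3 × 10^-9) = 96.76 million years.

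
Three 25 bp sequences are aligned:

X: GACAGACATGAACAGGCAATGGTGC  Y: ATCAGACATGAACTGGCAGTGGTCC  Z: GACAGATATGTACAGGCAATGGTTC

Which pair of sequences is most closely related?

X–Y: 5/25 differ, p = 0.200, d = 0.233.
X–Z: 3/25 differ, p = 0.120, d = 0.131.
Y–Z: 7/25 differ, p = 0.280, d = 0.351.
The smallest distance is between X and Z.

X and Z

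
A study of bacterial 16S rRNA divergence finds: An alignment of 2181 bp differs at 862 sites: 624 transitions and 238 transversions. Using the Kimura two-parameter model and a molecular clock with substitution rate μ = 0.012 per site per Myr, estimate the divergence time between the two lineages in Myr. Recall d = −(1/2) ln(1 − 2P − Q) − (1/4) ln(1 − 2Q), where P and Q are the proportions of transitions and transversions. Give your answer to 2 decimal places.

P = 624/2181 ≈ 0.286107 and Q = 238/2181 ≈ 0.109124.
Under the Kimura two-parameter model, d = −½ ln(1 − 2P − Q) − ¼ ln(1 − 2Q).
1 − 2P − Q = 0.318662, giving −½ ln(0.318662) = 0.571812.
1 − 2Q = 0.781752, giving −¼ ln(0.781752) = 0.061554.
d = 0.571812 + 0.061554 = 0.633366.
Under a molecular clock d = 2μt, so t = d/(2μ) = 0.633366 / (2 × 0.012) = 26.39 Myr.

26.39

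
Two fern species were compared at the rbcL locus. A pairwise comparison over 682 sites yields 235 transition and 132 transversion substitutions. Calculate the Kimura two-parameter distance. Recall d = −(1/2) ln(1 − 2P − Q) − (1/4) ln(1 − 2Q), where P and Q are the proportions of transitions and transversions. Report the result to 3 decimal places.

1.194

P = 235/682 ≈ 0.344575 and Q = 132/682 ≈ 0.193548.
Under the Kimura two-parameter model, d = −½ ln(1 − 2P − Q) − ¼ ln(1 − 2Q).
1 − 2P − Q = 0.117302, giving −½ ln(0.117302) = 1.071502.
1 − 2Q = 0.612904, giving −¼ ln(0.612904) = 0.122387.
d = 1.071502 + 0.122387 = 1.193889.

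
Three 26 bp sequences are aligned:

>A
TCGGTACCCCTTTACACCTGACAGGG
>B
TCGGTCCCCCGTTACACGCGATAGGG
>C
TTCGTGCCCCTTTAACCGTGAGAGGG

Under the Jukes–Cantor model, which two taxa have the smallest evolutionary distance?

A–B: 5/26 differ, p = 0.192, d = 0.222.
A–C: 7/26 differ, p = 0.269, d = 0.334.
B–C: 8/26 differ, p = 0.308, d = 0.396.
The smallest distance is between A and B.

A and B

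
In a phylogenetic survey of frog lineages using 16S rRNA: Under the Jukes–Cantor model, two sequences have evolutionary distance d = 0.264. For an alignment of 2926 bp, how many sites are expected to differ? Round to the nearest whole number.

Invert JC69: p = (3/4)(1 − e^(−4d/3)) = 0.75 × (1 − e^(-0.352)) = 0.75 × (1 − 0.703280) = 0.222540.
Expected differing sites = pL ≈ 0.222540 × 2926 = 651.15204 ≈ 651.

651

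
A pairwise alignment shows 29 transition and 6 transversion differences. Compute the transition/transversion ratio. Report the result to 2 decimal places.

R = 29/6 = 4.833333… ≈ 4.83 (to 2 d.p.).

4.83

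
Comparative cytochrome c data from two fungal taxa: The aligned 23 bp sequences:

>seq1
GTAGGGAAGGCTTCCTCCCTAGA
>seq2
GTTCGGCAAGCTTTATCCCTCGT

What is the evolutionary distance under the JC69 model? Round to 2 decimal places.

The sequences differ at 8 of 23 sites (3, 4, 7, 9, 14, 15, 21, 23), so p = 8/23 ≈ 0.347826.
d = −(3/4) ln(1 − 4p/3) = −0.75 ln(1 − 0.463768) = −0.75 ln(0.536232)
  = −0.75 × (-0.623188) = 0.467391 substitutions/site.

0.47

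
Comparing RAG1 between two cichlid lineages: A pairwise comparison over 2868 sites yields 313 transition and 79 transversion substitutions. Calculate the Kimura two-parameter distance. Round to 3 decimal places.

0.155

P = 313/2868 ≈ 0.109135 and Q = 79/2868 ≈ 0.027545.
Under the Kimura two-parameter model, d = −½ ln(1 − 2P − Q) − ¼ ln(1 − 2Q).
1 − 2P − Q = 0.754185, giving −½ ln(0.754185) = 0.141059.
1 − 2Q = 0.94491, giving −¼ ln(0.94491) = 0.014166.
d = 0.141059 + 0.014166 = 0.155225.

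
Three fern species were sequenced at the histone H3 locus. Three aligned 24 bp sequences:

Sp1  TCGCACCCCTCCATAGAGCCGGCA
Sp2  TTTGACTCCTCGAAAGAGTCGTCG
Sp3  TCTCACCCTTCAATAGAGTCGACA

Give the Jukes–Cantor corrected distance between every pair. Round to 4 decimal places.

d(Sp1,Sp2) = 0.5199, d(Sp1,Sp3) = 0.2441, d(Sp2,Sp3) = 0.4408

Sp1–Sp2: 9/24 sites differ → p = 0.375, d = −0.75 ln(1 − 0.5) = 0.519860 ≈ 0.5199.
Sp1–Sp3: 5/24 sites differ → p ≈ 0.208333, d = −0.75 ln(1 − 0.277777) = 0.244066 ≈ 0.2441.
Sp2–Sp3: 8/24 sites differ → p ≈ 0.333333, d = −0.75 ln(1 − 0.444444) = 0.440839 ≈ 0.4408.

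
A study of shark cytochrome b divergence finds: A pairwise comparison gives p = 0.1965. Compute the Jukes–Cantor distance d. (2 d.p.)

0.23

d = −(3/4) ln(1 − 4p/3) = −0.75 ln(1 − 0.262) = −0.75 ln(0.738)
  = −0.75 × (-0.303811) = 0.227858 substitutions/site.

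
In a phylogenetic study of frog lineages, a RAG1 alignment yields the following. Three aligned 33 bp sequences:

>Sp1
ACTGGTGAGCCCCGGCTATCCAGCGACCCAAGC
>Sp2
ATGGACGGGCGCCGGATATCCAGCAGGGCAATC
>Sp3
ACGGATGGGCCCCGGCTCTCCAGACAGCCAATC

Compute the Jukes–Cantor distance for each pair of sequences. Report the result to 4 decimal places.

Sp1–Sp2: 12/33 sites differ → p ≈ 0.363636, d = −0.75 ln(1 − 0.484848) = 0.497470 ≈ 0.4975.
Sp1–Sp3: 8/33 sites differ → p ≈ 0.242424, d = −0.75 ln(1 − 0.323232) = 0.292820 ≈ 0.2928.
Sp2–Sp3: 9/33 sites differ → p ≈ 0.272727, d = −0.75 ln(1 − 0.363636) = 0.338988 ≈ 0.3390.

d(Sp1,Sp2) = 0.4975, d(Sp1,Sp3) = 0.2928, d(Sp2,Sp3) = 0.3390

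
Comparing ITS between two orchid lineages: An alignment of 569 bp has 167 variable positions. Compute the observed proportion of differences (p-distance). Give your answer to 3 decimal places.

p = 167/569 = 0.293497… ≈ 0.293 (to 3 d.p.).

0.293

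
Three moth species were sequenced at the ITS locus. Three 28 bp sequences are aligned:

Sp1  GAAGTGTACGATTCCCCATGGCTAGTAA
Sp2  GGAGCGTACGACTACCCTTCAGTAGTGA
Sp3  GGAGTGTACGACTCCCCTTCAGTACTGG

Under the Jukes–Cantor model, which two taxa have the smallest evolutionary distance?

Sp1–Sp2: 9/28 differ, p = 0.321, d = 0.420.
Sp1–Sp3: 9/28 differ, p = 0.321, d = 0.420.
Sp2–Sp3: 4/28 differ, p = 0.143, d = 0.158.
The smallest distance is between Sp2 and Sp3.

Sp2 and Sp3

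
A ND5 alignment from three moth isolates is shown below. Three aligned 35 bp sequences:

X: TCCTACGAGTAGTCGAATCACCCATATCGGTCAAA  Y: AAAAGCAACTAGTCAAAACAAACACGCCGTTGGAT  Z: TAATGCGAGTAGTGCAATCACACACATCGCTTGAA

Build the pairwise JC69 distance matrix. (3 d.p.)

X–Y: 18/35 sites differ → p ≈ 0.514286, d = −0.75 ln(1 − 0.685715) = 0.868091 ≈ 0.868.
X–Z: 10/35 sites differ → p ≈ 0.285714, d = −0.75 ln(1 − 0.380952) = 0.359679 ≈ 0.360.
Y–Z: 13/35 sites differ → p ≈ 0.371429, d = −0.75 ln(1 − 0.495239) = 0.512753 ≈ 0.513.

d(X,Y) = 0.868, d(X,Z) = 0.360, d(Y,Z) = 0.513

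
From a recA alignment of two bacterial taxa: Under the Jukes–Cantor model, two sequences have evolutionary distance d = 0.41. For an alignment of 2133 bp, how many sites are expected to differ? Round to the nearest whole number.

Invert JC69: p = (3/4)(1 − e^(−4d/3)) = 0.75 × (1 − e^(-0.546667)) = 0.75 × (1 − 0.578876) = 0.315843.
Expected differing sites = pL ≈ 0.315843 × 2133 = 673.693119 ≈ 674.

674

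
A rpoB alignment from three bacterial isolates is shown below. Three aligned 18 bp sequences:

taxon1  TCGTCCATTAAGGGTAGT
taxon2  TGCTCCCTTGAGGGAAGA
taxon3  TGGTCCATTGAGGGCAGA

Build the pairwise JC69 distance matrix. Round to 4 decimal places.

d(taxon1,taxon2) = 0.4408, d(taxon1,taxon3) = 0.2635, d(taxon2,taxon3) = 0.1885

taxon1–taxon2: 6/18 sites differ → p ≈ 0.333333, d = −0.75 ln(1 − 0.444444) = 0.440839 ≈ 0.4408.
taxon1–taxon3: 4/18 sites differ → p ≈ 0.222222, d = −0.75 ln(1 − 0.296296) = 0.263548 ≈ 0.2635.
taxon2–taxon3: 3/18 sites differ → p ≈ 0.166667, d = −0.75 ln(1 − 0.222223) = 0.188487 ≈ 0.1885.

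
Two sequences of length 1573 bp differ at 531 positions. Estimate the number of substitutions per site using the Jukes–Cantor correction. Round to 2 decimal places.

p = 531/1573 ≈ 0.337572.
d = −(3/4) ln(1 − 4p/3) = −0.75 ln(1 − 0.450096) = −0.75 ln(0.549904)
  = −0.75 × (-0.598012) = 0.448509 substitutions/site.

0.45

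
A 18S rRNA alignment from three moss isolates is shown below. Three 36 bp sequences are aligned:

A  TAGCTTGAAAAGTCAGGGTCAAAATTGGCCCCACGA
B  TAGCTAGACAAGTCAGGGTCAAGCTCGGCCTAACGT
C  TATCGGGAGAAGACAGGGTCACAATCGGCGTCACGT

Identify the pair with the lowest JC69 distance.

A–B: 8/36 differ, p = 0.222, d = 0.264.
A–C: 10/36 differ, p = 0.278, d = 0.347.
B–C: 10/36 differ, p = 0.278, d = 0.347.
The smallest distance is between A and B.

A and B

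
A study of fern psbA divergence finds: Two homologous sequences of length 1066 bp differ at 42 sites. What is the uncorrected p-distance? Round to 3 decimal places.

0.039

p = 42/1066 = 0.039399… ≈ 0.039 (to 3 d.p.).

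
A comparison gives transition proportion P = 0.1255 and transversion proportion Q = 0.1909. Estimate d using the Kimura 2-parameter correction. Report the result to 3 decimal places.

0.412

Under the Kimura two-parameter model, d = −½ ln(1 − 2P − Q) − ¼ ln(1 − 2Q).
1 − 2P − Q = 0.5581, giving −½ ln(0.5581) = 0.291609.
1 − 2Q = 0.6182, giving −¼ ln(0.6182) = 0.120236.
d = 0.291609 + 0.120236 = 0.411845.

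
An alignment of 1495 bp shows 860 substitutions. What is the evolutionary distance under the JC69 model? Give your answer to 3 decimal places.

1.093

p = 860/1495 ≈ 0.575251.
d = −(3/4) ln(1 − 4p/3) = −0.75 ln(1 − 0.767001) = −0.75 ln(0.232999)
  = −0.75 × (-1.456721) = 1.092541 substitutions/site.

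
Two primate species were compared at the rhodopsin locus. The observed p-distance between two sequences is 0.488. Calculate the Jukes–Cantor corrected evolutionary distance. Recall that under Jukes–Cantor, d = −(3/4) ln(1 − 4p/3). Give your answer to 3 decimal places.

0.789

d = −(3/4) ln(1 − 4p/3) = −0.75 ln(1 − 0.650667) = −0.75 ln(0.349333)
  = −0.75 × (-1.051730) = 0.788798 substitutions/site.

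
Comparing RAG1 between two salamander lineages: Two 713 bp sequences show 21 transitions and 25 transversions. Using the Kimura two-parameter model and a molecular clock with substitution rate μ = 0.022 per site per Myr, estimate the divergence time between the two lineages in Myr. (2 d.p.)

P = 21/713 ≈ 0.029453 and Q = 25/713 ≈ 0.035063.
Under the Kimura two-parameter model, d = −½ ln(1 − 2P − Q) − ¼ ln(1 − 2Q).
1 − 2P − Q = 0.906031, giving −½ ln(0.906031) = 0.049341.
1 − 2Q = 0.929874, giving −¼ ln(0.929874) = 0.018177.
d = 0.049341 + 0.018177 = 0.067518.
Under a molecular clock d = 2μt, so t = d/(2μ) = 0.067518 / (2 × 0.022) = 1.53 Myr.

1.53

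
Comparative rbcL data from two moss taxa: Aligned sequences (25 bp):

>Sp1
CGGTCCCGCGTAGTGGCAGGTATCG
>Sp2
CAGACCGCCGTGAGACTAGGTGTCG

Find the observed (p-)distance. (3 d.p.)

0.440

The sequences differ at 11 of 25 positions.
p = 11/25 = 0.440.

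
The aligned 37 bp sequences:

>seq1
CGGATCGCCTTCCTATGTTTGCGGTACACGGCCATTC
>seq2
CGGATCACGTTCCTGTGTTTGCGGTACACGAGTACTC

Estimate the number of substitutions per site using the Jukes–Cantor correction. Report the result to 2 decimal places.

The sequences differ at 7 of 37 sites (7, 9, 15, 31, 32, 33, 35), so p = 7/37 ≈ 0.189189.
d = −(3/4) ln(1 − 4p/3) = −0.75 ln(1 − 0.252252) = −0.75 ln(0.747748)
  = −0.75 × (-0.290689) = 0.218017 substitutions/site.

0.22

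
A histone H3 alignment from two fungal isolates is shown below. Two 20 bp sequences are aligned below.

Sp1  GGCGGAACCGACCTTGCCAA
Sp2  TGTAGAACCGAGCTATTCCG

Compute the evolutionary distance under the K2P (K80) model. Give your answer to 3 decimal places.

Of 20 sites, 4 differences are transitions and 5 are transversions, so P = 4/20 = 0.2 and Q = 5/20 = 0.25.
Under the Kimura two-parameter model, d = −½ ln(1 − 2P − Q) − ¼ ln(1 − 2Q).
1 − 2P − Q = 0.35, giving −½ ln(0.35) = 0.524911.
1 − 2Q = 0.5, giving −¼ ln(0.5) = 0.173287.
d = 0.524911 + 0.173287 = 0.698198.

0.698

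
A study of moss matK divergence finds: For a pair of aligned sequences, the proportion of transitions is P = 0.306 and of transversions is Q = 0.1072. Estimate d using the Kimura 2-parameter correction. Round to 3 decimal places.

Under the Kimura two-parameter model, d = −½ ln(1 − 2P − Q) − ¼ ln(1 − 2Q).
1 − 2P − Q = 0.2808, giving −½ ln(0.2808) = 0.635056.
1 − 2Q = 0.7856, giving −¼ ln(0.7856) = 0.060327.
d = 0.635056 + 0.060327 = 0.695383.

0.695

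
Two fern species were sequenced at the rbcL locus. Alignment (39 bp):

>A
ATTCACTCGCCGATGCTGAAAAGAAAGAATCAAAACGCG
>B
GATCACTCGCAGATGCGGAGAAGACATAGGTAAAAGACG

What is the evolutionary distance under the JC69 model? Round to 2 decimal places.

The sequences differ at 12 of 39 sites, so p = 12/39 ≈ 0.307692.
d = −(3/4) ln(1 − 4p/3) = −0.75 ln(1 − 0.410256) = −0.75 ln(0.589744)
  = −0.75 × (-0.528067) = 0.396050 substitutions/site.

0.40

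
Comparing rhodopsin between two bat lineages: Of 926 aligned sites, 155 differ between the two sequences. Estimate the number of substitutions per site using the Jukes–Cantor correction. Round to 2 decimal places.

p = 155/926 ≈ 0.167387.
d = −(3/4) ln(1 − 4p/3) = −0.75 ln(1 − 0.223183) = −0.75 ln(0.776817)
  = −0.75 × (-0.252550) = 0.189413 substitutions/site.

0.19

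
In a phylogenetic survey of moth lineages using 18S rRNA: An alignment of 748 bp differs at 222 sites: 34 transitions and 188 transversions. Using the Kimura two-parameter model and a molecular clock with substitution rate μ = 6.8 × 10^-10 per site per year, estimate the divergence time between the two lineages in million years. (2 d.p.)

P = 34/748 ≈ 0.045455 and Q = 188/748 ≈ 0.251337.
Under the Kimura two-parameter model, d = −½ ln(1 − 2P − Q) − ¼ ln(1 − 2Q).
1 − 2P − Q = 0.657753, giving −½ ln(0.657753) = 0.209463.
1 − 2Q = 0.497326, giving −¼ ln(0.497326) = 0.174627.
d = 0.209463 + 0.174627 = 0.384090.
Under a molecular clock d = 2μt, so t = d/(2μ) = 0.384090 / (2 × 6.8 × 10^-10) = 282.42 million years.

282.42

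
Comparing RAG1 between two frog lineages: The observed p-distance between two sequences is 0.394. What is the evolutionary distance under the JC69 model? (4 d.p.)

0.5589

d = −(3/4) ln(1 − 4p/3) = −0.75 ln(1 − 0.525333) = −0.75 ln(0.474667)
  = −0.75 × (-0.745142) = 0.558857 substitutions/site.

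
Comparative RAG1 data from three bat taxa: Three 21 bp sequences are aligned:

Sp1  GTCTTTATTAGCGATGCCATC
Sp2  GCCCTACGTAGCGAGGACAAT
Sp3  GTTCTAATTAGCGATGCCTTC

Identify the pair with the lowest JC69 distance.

Sp1–Sp2: 9/21 differ, p = 0.429, d = 0.635.
Sp1–Sp3: 4/21 differ, p = 0.190, d = 0.220.
Sp2–Sp3: 9/21 differ, p = 0.429, d = 0.635.
The smallest distance is between Sp1 and Sp3.

Sp1 and Sp3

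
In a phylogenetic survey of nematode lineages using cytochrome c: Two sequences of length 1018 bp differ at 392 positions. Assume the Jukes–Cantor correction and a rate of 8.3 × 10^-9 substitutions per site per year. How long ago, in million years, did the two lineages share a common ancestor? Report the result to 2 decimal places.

32.55

p = 392/1018 ≈ 0.385069.
d = −(3/4) ln(1 − 4p/3) = −0.75 ln(1 − 0.513425) = −0.75 ln(0.486575)
  = −0.75 × (-0.720364) = 0.540273 substitutions/site.
Under a molecular clock d = 2μt, so t = d/(2μ) = 0.540273 / (2 × 8.3 × 10^-9) = 32.55 million years.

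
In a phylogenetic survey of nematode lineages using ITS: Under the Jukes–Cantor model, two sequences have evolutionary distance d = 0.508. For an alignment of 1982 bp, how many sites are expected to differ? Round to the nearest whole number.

731

Invert JC69: p = (3/4)(1 − e^(−4d/3)) = 0.75 × (1 − e^(-0.677333)) = 0.75 × (1 − 0.507970) = 0.369023.
Expected differing sites = pL ≈ 0.369023 × 1982 = 731.403586 ≈ 731.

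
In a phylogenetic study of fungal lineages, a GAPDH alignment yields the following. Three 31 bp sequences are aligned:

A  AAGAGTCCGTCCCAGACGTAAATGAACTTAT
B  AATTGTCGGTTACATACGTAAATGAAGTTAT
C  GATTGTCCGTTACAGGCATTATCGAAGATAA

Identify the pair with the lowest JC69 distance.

A and B

A–B: 7/31 differ, p = 0.226, d = 0.269.
A–C: 13/31 differ, p = 0.419, d = 0.614.
B–C: 10/31 differ, p = 0.323, d = 0.422.
The smallest distance is between A and B.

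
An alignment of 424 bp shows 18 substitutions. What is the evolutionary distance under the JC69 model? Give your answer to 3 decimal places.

p = 18/424 ≈ 0.042453.
d = −(3/4) ln(1 − 4p/3) = −0.75 ln(1 − 0.056604) = −0.75 ln(0.943396)
  = −0.75 × (-0.058269) = 0.043702 substitutions/site.

0.044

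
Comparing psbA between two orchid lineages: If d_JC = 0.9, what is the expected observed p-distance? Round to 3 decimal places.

p = (3/4)(1 − e^(−4d/3)) = 0.75 × (1 − e^(-1.2)) = 0.75 × (1 − 0.301194) = 0.524105.

0.524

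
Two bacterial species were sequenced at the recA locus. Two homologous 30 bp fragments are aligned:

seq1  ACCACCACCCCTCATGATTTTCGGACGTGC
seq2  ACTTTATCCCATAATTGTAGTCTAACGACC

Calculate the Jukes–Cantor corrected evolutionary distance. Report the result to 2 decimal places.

0.82

The sequences differ at 15 of 30 sites, so p = 15/30 = 0.5.
d = −(3/4) ln(1 − 4p/3) = −0.75 ln(1 − 0.666667) = −0.75 ln(0.333333)
  = −0.75 × (-1.098613) = 0.823960 substitutions/site.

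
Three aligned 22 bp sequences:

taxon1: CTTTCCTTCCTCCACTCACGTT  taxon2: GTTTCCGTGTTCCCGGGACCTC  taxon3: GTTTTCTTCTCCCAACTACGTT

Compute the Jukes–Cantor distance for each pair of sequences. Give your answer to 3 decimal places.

taxon1–taxon2: 10/22 sites differ → p ≈ 0.454545, d = −0.75 ln(1 − 0.60606) = 0.698667 ≈ 0.699.
taxon1–taxon3: 7/22 sites differ → p ≈ 0.318182, d = −0.75 ln(1 − 0.424243) = 0.414052 ≈ 0.414.
taxon2–taxon3: 10/22 sites differ → p ≈ 0.454545, d = −0.75 ln(1 − 0.60606) = 0.698667 ≈ 0.699.

d(taxon1,taxon2) = 0.699, d(taxon1,taxon3) = 0.414, d(taxon2,taxon3) = 0.699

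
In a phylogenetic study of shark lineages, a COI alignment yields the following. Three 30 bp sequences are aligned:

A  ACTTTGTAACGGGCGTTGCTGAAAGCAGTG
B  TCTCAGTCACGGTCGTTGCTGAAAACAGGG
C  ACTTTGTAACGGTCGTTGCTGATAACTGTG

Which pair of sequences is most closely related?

A–B: 7/30 differ, p = 0.233, d = 0.280.
A–C: 4/30 differ, p = 0.133, d = 0.147.
B–C: 7/30 differ, p = 0.233, d = 0.280.
The smallest distance is between A and C.

A and C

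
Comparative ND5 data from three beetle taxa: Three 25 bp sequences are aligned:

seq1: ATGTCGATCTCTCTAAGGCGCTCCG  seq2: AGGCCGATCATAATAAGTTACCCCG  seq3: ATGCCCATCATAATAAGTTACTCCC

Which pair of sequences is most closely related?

seq2 and seq3

seq1–seq2: 10/25 differ, p = 0.400, d = 0.572.
seq1–seq3: 10/25 differ, p = 0.400, d = 0.572.
seq2–seq3: 4/25 differ, p = 0.160, d = 0.180.
The smallest distance is between seq2 and seq3.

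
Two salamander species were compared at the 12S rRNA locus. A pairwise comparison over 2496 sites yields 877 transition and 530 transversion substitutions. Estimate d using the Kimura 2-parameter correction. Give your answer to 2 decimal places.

P = 877/2496 ≈ 0.351362 and Q = 530/2496 ≈ 0.21234.
Under the Kimura two-parameter model, d = −½ ln(1 − 2P − Q) − ¼ ln(1 − 2Q).
1 − 2P − Q = 0.084936, giving −½ ln(0.084936) = 1.232929.
1 − 2Q = 0.57532, giving −¼ ln(0.57532) = 0.138207.
d = 1.232929 + 0.138207 = 1.371136.

1.37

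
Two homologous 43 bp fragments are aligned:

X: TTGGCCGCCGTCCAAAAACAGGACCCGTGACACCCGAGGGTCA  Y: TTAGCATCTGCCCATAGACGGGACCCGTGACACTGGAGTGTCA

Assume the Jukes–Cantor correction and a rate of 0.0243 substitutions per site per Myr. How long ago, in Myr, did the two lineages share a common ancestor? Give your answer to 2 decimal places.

6.44

The sequences differ at 11 of 43 sites, so p = 11/43 ≈ 0.255814.
d = −(3/4) ln(1 − 4p/3) = −0.75 ln(1 − 0.341085) = −0.75 ln(0.658915)
  = −0.75 × (-0.417161) = 0.312871 substitutions/site.
Under a molecular clock d = 2μt, so t = d/(2μ) = 0.312871 / (2 × 0.0243) = 6.44 Myr.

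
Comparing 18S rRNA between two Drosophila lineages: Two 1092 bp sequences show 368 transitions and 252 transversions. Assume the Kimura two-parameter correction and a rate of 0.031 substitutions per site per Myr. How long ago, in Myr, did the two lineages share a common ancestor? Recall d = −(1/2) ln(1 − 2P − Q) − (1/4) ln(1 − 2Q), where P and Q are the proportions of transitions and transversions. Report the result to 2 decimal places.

21.46

P = 368/1092 ≈ 0.336996 and Q = 252/1092 ≈ 0.230769.
Under the Kimura two-parameter model, d = −½ ln(1 − 2P − Q) − ¼ ln(1 − 2Q).
1 − 2P − Q = 0.095239, giving −½ ln(0.095239) = 1.175683.
1 − 2Q = 0.538462, giving −¼ ln(0.538462) = 0.154760.
d = 1.175683 + 0.154760 = 1.330443.
Under a molecular clock d = 2μt, so t = d/(2μ) = 1.330443 / (2 × 0.031) = 21.46 Myr.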